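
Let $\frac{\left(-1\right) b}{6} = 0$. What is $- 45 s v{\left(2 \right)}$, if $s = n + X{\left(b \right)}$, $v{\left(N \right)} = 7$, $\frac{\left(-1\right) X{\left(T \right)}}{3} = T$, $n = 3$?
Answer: $-945$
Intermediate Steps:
$b = 0$ ($b = \left(-6\right) 0 = 0$)
$X{\left(T \right)} = - 3 T$
$s = 3$ ($s = 3 - 0 = 3 + 0 = 3$)
$- 45 s v{\left(2 \right)} = \left(-45\right) 3 \cdot 7 = \left(-135\right) 7 = -945$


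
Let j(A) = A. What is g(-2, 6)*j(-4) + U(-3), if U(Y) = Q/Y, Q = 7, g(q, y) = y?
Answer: -79/3 ≈ -26.333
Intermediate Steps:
U(Y) = 7/Y
g(-2, 6)*j(-4) + U(-3) = 6*(-4) + 7/(-3) = -24 + 7*(-1/3) = -24 - 7/3 = -79/3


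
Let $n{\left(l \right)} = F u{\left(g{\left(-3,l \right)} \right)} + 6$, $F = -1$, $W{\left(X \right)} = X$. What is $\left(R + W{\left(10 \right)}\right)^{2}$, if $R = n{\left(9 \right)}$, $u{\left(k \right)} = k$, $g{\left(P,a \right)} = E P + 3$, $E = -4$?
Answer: $1$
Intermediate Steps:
$g{\left(P,a \right)} = 3 - 4 P$ ($g{\left(P,a \right)} = - 4 P + 3 = 3 - 4 P$)
$n{\left(l \right)} = -9$ ($n{\left(l \right)} = - (3 - -12) + 6 = - (3 + 12) + 6 = \left(-1\right) 15 + 6 = -15 + 6 = -9$)
$R = -9$
$\left(R + W{\left(10 \right)}\right)^{2} = \left(-9 + 10\right)^{2} = 1^{2} = 1$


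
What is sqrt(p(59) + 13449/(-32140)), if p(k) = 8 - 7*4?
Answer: I*sqrt(5272960715)/16070 ≈ 4.5187*I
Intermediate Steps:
p(k) = -20 (p(k) = 8 - 28 = -20)
sqrt(p(59) + 13449/(-32140)) = sqrt(-20 + 13449/(-32140)) = sqrt(-20 + 13449*(-1/32140)) = sqrt(-20 - 13449/32140) = sqrt(-656249/32140) = I*sqrt(5272960715)/16070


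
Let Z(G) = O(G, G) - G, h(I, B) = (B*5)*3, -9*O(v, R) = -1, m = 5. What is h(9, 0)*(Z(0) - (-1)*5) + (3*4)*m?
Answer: 60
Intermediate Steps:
O(v, R) = 1/9 (O(v, R) = -1/9*(-1) = 1/9)
h(I, B) = 15*B (h(I, B) = (5*B)*3 = 15*B)
Z(G) = 1/9 - G
h(9, 0)*(Z(0) - (-1)*5) + (3*4)*m = (15*0)*((1/9 - 1*0) - (-1)*5) + (3*4)*5 = 0*((1/9 + 0) - 1*(-5)) + 12*5 = 0*(1/9 + 5) + 60 = 0*(46/9) + 60 = 0 + 60 = 60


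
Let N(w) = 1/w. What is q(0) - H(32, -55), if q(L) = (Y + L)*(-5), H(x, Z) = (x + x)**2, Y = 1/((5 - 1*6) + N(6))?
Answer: -4090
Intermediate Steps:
N(w) = 1/w
Y = -6/5 (Y = 1/((5 - 1*6) + 1/6) = 1/((5 - 6) + 1/6) = 1/(-1 + 1/6) = 1/(-5/6) = -6/5 ≈ -1.2000)
H(x, Z) = 4*x**2 (H(x, Z) = (2*x)**2 = 4*x**2)
q(L) = 6 - 5*L (q(L) = (-6/5 + L)*(-5) = 6 - 5*L)
q(0) - H(32, -55) = (6 - 5*0) - 4*32**2 = (6 + 0) - 4*1024 = 6 - 1*4096 = 6 - 4096 = -4090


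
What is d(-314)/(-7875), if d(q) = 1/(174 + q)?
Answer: 1/1102500 ≈ 9.0703e-7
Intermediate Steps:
d(-314)/(-7875) = 1/((174 - 314)*(-7875)) = -1/7875/(-140) = -1/140*(-1/7875) = 1/1102500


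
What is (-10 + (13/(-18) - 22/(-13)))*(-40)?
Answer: 42260/117 ≈ 361.20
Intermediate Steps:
(-10 + (13/(-18) - 22/(-13)))*(-40) = (-10 + (13*(-1/18) - 22*(-1/13)))*(-40) = (-10 + (-13/18 + 22/13))*(-40) = (-10 + 227/234)*(-40) = -2113/234*(-40) = 42260/117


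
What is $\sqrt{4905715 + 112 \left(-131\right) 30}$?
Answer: $\sqrt{4465555} \approx 2113.2$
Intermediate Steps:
$\sqrt{4905715 + 112 \left(-131\right) 30} = \sqrt{4905715 - 440160} = \sqrt{4465555}$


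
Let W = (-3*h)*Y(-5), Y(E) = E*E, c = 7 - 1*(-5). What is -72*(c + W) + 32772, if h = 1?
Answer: 37308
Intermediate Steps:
c = 12 (c = 7 + 5 = 12)
Y(E) = E²
W = -75 (W = -3*1*(-5)² = -3*25 = -75)
-72*(c + W) + 32772 = -72*(12 - 75) + 32772 = -72*(-63) + 32772 = 4536 + 32772 = 37308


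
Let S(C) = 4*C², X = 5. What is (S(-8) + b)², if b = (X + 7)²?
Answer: 160000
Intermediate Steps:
b = 144 (b = (5 + 7)² = 12² = 144)
(S(-8) + b)² = (4*(-8)² + 144)² = (4*64 + 144)² = (256 + 144)² = 400² = 160000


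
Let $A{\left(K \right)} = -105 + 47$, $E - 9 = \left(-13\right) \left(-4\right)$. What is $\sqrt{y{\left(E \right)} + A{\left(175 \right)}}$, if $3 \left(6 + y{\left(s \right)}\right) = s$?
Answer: $\frac{i \sqrt{393}}{3} \approx 6.6081 i$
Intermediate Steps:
$E = 61$ ($E = 9 - -52 = 9 + 52 = 61$)
$A{\left(K \right)} = -58$
$y{\left(s \right)} = -6 + \frac{s}{3}$
$\sqrt{y{\left(E \right)} + A{\left(175 \right)}} = \sqrt{\left(-6 + \frac{1}{3} \cdot 61\right) - 58} = \sqrt{\left(-6 + \frac{61}{3}\right) - 58} = \sqrt{\frac{43}{3} - 58} = \sqrt{- \frac{131}{3}} = \frac{i \sqrt{393}}{3}$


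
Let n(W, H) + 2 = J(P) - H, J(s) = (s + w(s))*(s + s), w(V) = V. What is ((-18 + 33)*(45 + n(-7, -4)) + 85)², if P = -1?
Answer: 722500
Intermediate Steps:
J(s) = 4*s² (J(s) = (s + s)*(s + s) = (2*s)*(2*s) = 4*s²)
n(W, H) = 2 - H (n(W, H) = -2 + (4*(-1)² - H) = -2 + (4*1 - H) = -2 + (4 - H) = 2 - H)
((-18 + 33)*(45 + n(-7, -4)) + 85)² = ((-18 + 33)*(45 + (2 - 1*(-4))) + 85)² = (15*(45 + (2 + 4)) + 85)² = (15*(45 + 6) + 85)² = (15*51 + 85)² = (765 + 85)² = 850² = 722500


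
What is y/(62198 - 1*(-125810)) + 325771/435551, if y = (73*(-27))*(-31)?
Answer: 87860155819/81887072408 ≈ 1.0729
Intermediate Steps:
y = 61101 (y = -1971*(-31) = 61101)
y/(62198 - 1*(-125810)) + 325771/435551 = 61101/(62198 - 1*(-125810)) + 325771/435551 = 61101/(62198 + 125810) + 325771*(1/435551) = 61101/188008 + 325771/435551 = 87860155819/81887072408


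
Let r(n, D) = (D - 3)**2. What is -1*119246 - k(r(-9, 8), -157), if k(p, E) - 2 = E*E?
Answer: -143897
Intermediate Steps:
r(n, D) = (-3 + D)**2
k(p, E) = 2 + E**2 (k(p, E) = 2 + E*E = 2 + E**2)
-1*119246 - k(r(-9, 8), -157) = -1*119246 - (2 + (-157)**2) = -119246 - (2 + 24649) = -119246 - 1*24651 = -119246 - 24651 = -143897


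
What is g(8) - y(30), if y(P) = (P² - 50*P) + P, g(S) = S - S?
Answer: 570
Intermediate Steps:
g(S) = 0
y(P) = P² - 49*P
g(8) - y(30) = 0 - 30*(-49 + 30) = 0 - 30*(-19) = 0 - 1*(-570) = 0 + 570 = 570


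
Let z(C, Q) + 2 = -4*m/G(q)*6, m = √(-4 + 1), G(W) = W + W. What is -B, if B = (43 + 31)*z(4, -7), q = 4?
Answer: 148 + 222*I*√3 ≈ 148.0 + 384.52*I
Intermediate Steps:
G(W) = 2*W
m = I*√3 (m = √(-3) = I*√3 ≈ 1.732*I)
z(C, Q) = -2 - 3*I*√3 (z(C, Q) = -2 - 4*I*√3/(2*4)*6 = -2 - 4*I*√3/8*6 = -2 - I*√3/2*6 = -2 - 3*I*√3)
B = -148 - 222*I*√3 (B = (43 + 31)*(-2 - 3*I*√3) = 74*(-2 - 3*I*√3) = -148 - 222*I*√3 ≈ -148.0 - 384.52*I)
-B = -(-148 - 222*I*√3) = 148 + 222*I*√3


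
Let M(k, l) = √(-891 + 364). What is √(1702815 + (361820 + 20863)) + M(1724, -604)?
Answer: 3*√231722 + I*√527 ≈ 1444.1 + 22.956*I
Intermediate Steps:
M(k, l) = I*√527 (M(k, l) = √(-527) = I*√527)
√(1702815 + (361820 + 20863)) + M(1724, -604) = √(1702815 + (361820 + 20863)) + I*√527 = √(1702815 + 382683) + I*√527 = √2085498 + I*√527 = 3*√231722 + I*√527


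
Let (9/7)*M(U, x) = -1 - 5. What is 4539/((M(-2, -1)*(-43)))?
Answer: 13617/602 ≈ 22.620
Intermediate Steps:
M(U, x) = -14/3 (M(U, x) = 7*(-1 - 5)/9 = (7/9)*(-6) = -14/3)
4539/((M(-2, -1)*(-43))) = 4539/((-14/3*(-43))) = 4539/(602/3) = 4539*(3/602) = 13617/602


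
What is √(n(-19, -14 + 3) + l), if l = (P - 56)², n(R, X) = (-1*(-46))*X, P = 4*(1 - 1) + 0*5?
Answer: √2630 ≈ 51.284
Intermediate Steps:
P = 0 (P = 4*0 + 0 = 0 + 0 = 0)
n(R, X) = 46*X
l = 3136 (l = (0 - 56)² = (-56)² = 3136)
√(n(-19, -14 + 3) + l) = √(46*(-14 + 3) + 3136) = √(46*(-11) + 3136) = √(-506 + 3136) = √2630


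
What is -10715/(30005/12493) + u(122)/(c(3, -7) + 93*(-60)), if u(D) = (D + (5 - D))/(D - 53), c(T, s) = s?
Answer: -10320878712002/2313403503 ≈ -4461.3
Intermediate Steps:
u(D) = 5/(-53 + D)
-10715/(30005/12493) + u(122)/(c(3, -7) + 93*(-60)) = -10715/(30005/12493) + (5/(-53 + 122))/(-7 + 93*(-60)) = -10715/(30005*(1/12493)) + (5/69)/(-7 - 5580) = -10715/30005/12493 + (5*(1/69))/(-5587) = -10715*12493/30005 + (5/69)*(-1/5587) = -26772499/6001 - 5/385503 = -10320878712002/2313403503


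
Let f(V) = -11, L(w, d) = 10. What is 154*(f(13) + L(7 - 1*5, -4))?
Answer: -154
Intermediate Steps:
154*(f(13) + L(7 - 1*5, -4)) = 154*(-11 + 10) = 154*(-1) = -154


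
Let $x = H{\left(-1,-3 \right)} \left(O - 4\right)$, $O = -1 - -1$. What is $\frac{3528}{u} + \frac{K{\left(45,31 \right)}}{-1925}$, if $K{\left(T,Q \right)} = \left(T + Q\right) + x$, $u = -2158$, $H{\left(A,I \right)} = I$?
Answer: $- \frac{317332}{188825} \approx -1.6806$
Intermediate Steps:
$O = 0$ ($O = -1 + 1 = 0$)
$x = 12$ ($x = - 3 \left(0 - 4\right) = \left(-3\right) \left(-4\right) = 12$)
$K{\left(T,Q \right)} = 12 + Q + T$ ($K{\left(T,Q \right)} = \left(T + Q\right) + 12 = \left(Q + T\right) + 12 = 12 + Q + T$)
$\frac{3528}{u} + \frac{K{\left(45,31 \right)}}{-1925} = \frac{3528}{-2158} + \frac{12 + 31 + 45}{-1925} = 3528 \left(- \frac{1}{2158}\right) + 88 \left(- \frac{1}{1925}\right) = - \frac{1764}{1079} - \frac{8}{175} = - \frac{317332}{188825}$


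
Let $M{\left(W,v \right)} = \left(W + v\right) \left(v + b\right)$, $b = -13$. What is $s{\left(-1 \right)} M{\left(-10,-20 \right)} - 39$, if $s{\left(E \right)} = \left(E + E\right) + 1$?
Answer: $-1029$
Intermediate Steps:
$s{\left(E \right)} = 1 + 2 E$ ($s{\left(E \right)} = 2 E + 1 = 1 + 2 E$)
$M{\left(W,v \right)} = \left(-13 + v\right) \left(W + v\right)$ ($M{\left(W,v \right)} = \left(W + v\right) \left(v - 13\right) = \left(W + v\right) \left(-13 + v\right) = \left(-13 + v\right) \left(W + v\right)$)
$s{\left(-1 \right)} M{\left(-10,-20 \right)} - 39 = \left(1 + 2 \left(-1\right)\right) \left(\left(-20\right)^{2} - -130 - -260 - -200\right) - 39 = \left(1 - 2\right) \left(400 + 130 + 260 + 200\right) - 39 = \left(-1\right) 990 - 39 = -990 - 39 = -1029$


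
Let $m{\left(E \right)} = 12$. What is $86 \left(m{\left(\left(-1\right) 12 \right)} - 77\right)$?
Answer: $-5590$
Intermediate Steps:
$86 \left(m{\left(\left(-1\right) 12 \right)} - 77\right) = 86 \left(12 - 77\right) = 86 \left(-65\right) = -5590$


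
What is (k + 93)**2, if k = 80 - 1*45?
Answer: 16384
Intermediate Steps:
k = 35 (k = 80 - 45 = 35)
(k + 93)**2 = (35 + 93)**2 = 128**2 = 16384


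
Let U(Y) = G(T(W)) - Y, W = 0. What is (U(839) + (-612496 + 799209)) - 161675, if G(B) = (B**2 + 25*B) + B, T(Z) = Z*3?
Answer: 24199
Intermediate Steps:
T(Z) = 3*Z
G(B) = B**2 + 26*B
U(Y) = -Y (U(Y) = (3*0)*(26 + 3*0) - Y = 0*(26 + 0) - Y = 0*26 - Y = 0 - Y = -Y)
(U(839) + (-612496 + 799209)) - 161675 = (-1*839 + (-612496 + 799209)) - 161675 = (-839 + 186713) - 161675 = 185874 - 161675 = 24199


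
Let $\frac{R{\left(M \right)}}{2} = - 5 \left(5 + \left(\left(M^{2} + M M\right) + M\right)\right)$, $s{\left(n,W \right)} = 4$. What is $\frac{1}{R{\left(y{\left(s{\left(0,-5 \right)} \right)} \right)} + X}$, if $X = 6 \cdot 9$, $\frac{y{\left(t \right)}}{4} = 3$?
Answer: $- \frac{1}{2996} \approx -0.00033378$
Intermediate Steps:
$y{\left(t \right)} = 12$ ($y{\left(t \right)} = 4 \cdot 3 = 12$)
$R{\left(M \right)} = -50 - 20 M^{2} - 10 M$ ($R{\left(M \right)} = 2 \left(- 5 \left(5 + \left(\left(M^{2} + M M\right) + M\right)\right)\right) = 2 \left(- 5 \left(5 + \left(\left(M^{2} + M^{2}\right) + M\right)\right)\right) = 2 \left(- 5 \left(5 + \left(2 M^{2} + M\right)\right)\right) = 2 \left(- 5 \left(5 + \left(M + 2 M^{2}\right)\right)\right) = 2 \left(- 5 \left(5 + M + 2 M^{2}\right)\right) = 2 \left(-25 - 10 M^{2} - 5 M\right) = -50 - 20 M^{2} - 10 M$)
$X = 54$
$\frac{1}{R{\left(y{\left(s{\left(0,-5 \right)} \right)} \right)} + X} = \frac{1}{\left(-50 - 20 \cdot 12^{2} - 120\right) + 54} = \frac{1}{\left(-50 - 2880 - 120\right) + 54} = \frac{1}{-3050 + 54} = \frac{1}{-2996} = - \frac{1}{2996}$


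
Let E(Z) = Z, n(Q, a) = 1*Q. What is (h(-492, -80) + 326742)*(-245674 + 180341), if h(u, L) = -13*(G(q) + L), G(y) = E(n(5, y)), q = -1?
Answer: -21410734761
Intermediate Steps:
n(Q, a) = Q
G(y) = 5
h(u, L) = -65 - 13*L (h(u, L) = -13*(5 + L) = -65 - 13*L)
(h(-492, -80) + 326742)*(-245674 + 180341) = ((-65 - 13*(-80)) + 326742)*(-245674 + 180341) = ((-65 + 1040) + 326742)*(-65333) = (975 + 326742)*(-65333) = 327717*(-65333) = -21410734761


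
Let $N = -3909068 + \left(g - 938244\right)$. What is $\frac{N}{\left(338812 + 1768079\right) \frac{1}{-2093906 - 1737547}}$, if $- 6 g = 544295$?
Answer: $\frac{12613214370739}{1404594} \approx 8.98 \cdot 10^{6}$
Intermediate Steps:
$g = - \frac{544295}{6}$ ($g = \left(- \frac{1}{6}\right) 544295 = - \frac{544295}{6} \approx -90716.0$)
$N = - \frac{29628167}{6}$ ($N = -3909068 - \frac{6173759}{6} = - \frac{29628167}{6} \approx -4.938 \cdot 10^{6}$)
$\frac{N}{\left(338812 + 1768079\right) \frac{1}{-2093906 - 1737547}} = - \frac{29628167}{6 \frac{338812 + 1768079}{-2093906 - 1737547}} = - \frac{29628167}{6 \frac{2106891}{-3831453}} = - \frac{29628167}{6 \cdot 2106891 \left(- \frac{1}{3831453}\right)} = - \frac{29628167}{6 \left(- \frac{234099}{425717}\right)} = \left(- \frac{29628167}{6}\right) \left(- \frac{425717}{234099}\right) = \frac{12613214370739}{1404594}$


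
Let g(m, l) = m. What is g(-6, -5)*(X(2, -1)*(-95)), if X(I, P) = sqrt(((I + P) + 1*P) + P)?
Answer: 570*I ≈ 570.0*I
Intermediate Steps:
X(I, P) = sqrt(I + 3*P) (X(I, P) = sqrt(((I + P) + P) + P) = sqrt((I + 2*P) + P) = sqrt(I + 3*P))
g(-6, -5)*(X(2, -1)*(-95)) = -6*sqrt(2 + 3*(-1))*(-95) = -6*sqrt(2 - 3)*(-95) = -6*sqrt(-1)*(-95) = -6*I*(-95) = -(-570)*I = 570*I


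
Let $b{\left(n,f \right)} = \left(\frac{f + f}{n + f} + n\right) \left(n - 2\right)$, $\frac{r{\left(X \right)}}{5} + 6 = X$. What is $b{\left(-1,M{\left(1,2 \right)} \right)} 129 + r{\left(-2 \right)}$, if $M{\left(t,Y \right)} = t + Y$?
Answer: $-814$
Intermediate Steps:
$M{\left(t,Y \right)} = Y + t$
$r{\left(X \right)} = -30 + 5 X$
$b{\left(n,f \right)} = \left(-2 + n\right) \left(n + \frac{2 f}{f + n}\right)$ ($b{\left(n,f \right)} = \left(\frac{2 f}{f + n} + n\right) \left(-2 + n\right) = \left(n + \frac{2 f}{f + n}\right) \left(-2 + n\right) = \left(-2 + n\right) \left(n + \frac{2 f}{f + n}\right)$)
$b{\left(-1,M{\left(1,2 \right)} \right)} 129 + r{\left(-2 \right)} = \frac{\left(-1\right)^{3} - 4 \left(2 + 1\right) - 2 \left(-1\right)^{2} + \left(2 + 1\right) \left(-1\right)^{2}}{\left(2 + 1\right) - 1} \cdot 129 + \left(-30 + 5 \left(-2\right)\right) = \frac{-1 - 12 - 2 + 3 \cdot 1}{3 - 1} \cdot 129 - 40 = \frac{-1 - 12 - 2 + 3}{2} \cdot 129 - 40 = \frac{1}{2} \left(-12\right) 129 - 40 = \left(-6\right) 129 - 40 = -774 - 40 = -814$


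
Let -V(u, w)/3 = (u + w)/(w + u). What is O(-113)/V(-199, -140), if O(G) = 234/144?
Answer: -13/24 ≈ -0.54167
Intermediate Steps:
V(u, w) = -3 (V(u, w) = -3*(u + w)/(w + u) = -3*(u + w)/(u + w) = -3*1 = -3)
O(G) = 13/8 (O(G) = 234*(1/144) = 13/8)
O(-113)/V(-199, -140) = (13/8)/(-3) = (13/8)*(-⅓) = -13/24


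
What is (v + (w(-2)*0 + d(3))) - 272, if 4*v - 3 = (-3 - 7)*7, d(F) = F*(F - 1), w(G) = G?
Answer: -1131/4 ≈ -282.75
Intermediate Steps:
d(F) = F*(-1 + F)
v = -67/4 (v = ¾ + ((-3 - 7)*7)/4 = ¾ + (-10*7)/4 = ¾ + (¼)*(-70) = ¾ - 35/2 = -67/4 ≈ -16.750)
(v + (w(-2)*0 + d(3))) - 272 = (-67/4 + (-2*0 + 3*(-1 + 3))) - 272 = (-67/4 + (0 + 3*2)) - 272 = (-67/4 + (0 + 6)) - 272 = (-67/4 + 6) - 272 = -43/4 - 272 = -1131/4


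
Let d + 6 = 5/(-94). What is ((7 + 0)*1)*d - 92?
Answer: -12631/94 ≈ -134.37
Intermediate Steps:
d = -569/94 (d = -6 + 5/(-94) = -6 + 5*(-1/94) = -6 - 5/94 = -569/94 ≈ -6.0532)
((7 + 0)*1)*d - 92 = ((7 + 0)*1)*(-569/94) - 92 = (7*1)*(-569/94) - 92 = 7*(-569/94) - 92 = -3983/94 - 92 = -12631/94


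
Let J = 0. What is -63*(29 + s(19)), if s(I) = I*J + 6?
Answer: -2205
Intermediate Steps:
s(I) = 6 (s(I) = I*0 + 6 = 0 + 6 = 6)
-63*(29 + s(19)) = -63*(29 + 6) = -63*35 = -2205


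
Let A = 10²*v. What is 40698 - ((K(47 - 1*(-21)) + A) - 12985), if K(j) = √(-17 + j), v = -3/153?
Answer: 2737933/51 - √51 ≈ 53678.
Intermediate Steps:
v = -1/51 (v = -3*1/153 = -1/51 ≈ -0.019608)
A = -100/51 (A = 10²*(-1/51) = 100*(-1/51) = -100/51 ≈ -1.9608)
40698 - ((K(47 - 1*(-21)) + A) - 12985) = 40698 - ((√(-17 + (47 - 1*(-21))) - 100/51) - 12985) = 40698 - ((√(-17 + (47 + 21)) - 100/51) - 12985) = 40698 - ((√(-17 + 68) - 100/51) - 12985) = 40698 - ((√51 - 100/51) - 12985) = 40698 - ((-100/51 + √51) - 12985) = 40698 - (-662335/51 + √51) = 40698 + (662335/51 - √51) = 2737933/51 - √51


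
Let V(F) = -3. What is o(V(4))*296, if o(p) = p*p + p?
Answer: 1776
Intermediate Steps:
o(p) = p + p² (o(p) = p² + p = p + p²)
o(V(4))*296 = -3*(1 - 3)*296 = -3*(-2)*296 = 6*296 = 1776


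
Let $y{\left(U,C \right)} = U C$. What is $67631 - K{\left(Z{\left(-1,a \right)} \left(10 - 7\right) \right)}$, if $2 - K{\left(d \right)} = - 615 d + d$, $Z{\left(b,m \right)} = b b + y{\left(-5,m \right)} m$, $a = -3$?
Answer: $148677$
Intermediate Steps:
$y{\left(U,C \right)} = C U$
$Z{\left(b,m \right)} = b^{2} - 5 m^{2}$ ($Z{\left(b,m \right)} = b b + m \left(-5\right) m = b^{2} + - 5 m m = b^{2} - 5 m^{2}$)
$K{\left(d \right)} = 2 + 614 d$ ($K{\left(d \right)} = 2 - \left(- 615 d + d\right) = 2 - - 614 d = 2 + 614 d$)
$67631 - K{\left(Z{\left(-1,a \right)} \left(10 - 7\right) \right)} = 67631 - \left(2 + 614 \left(\left(-1\right)^{2} - 5 \left(-3\right)^{2}\right) \left(10 - 7\right)\right) = 67631 - \left(2 + 614 \left(1 - 45\right) 3\right) = 67631 - \left(2 + 614 \left(\left(-44\right) 3\right)\right) = 67631 - \left(2 + 614 \left(-132\right)\right) = 67631 - \left(2 - 81048\right) = 67631 - -81046 = 67631 + 81046 = 148677$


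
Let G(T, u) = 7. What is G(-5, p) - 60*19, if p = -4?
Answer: -1133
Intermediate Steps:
G(-5, p) - 60*19 = 7 - 60*19 = 7 - 1140 = -1133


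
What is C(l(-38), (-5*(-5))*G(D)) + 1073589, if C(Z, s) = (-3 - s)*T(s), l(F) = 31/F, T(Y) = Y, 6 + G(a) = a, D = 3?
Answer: 1068189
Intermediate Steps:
G(a) = -6 + a
C(Z, s) = s*(-3 - s) (C(Z, s) = (-3 - s)*s = s*(-3 - s))
C(l(-38), (-5*(-5))*G(D)) + 1073589 = -(-5*(-5))*(-6 + 3)*(3 + (-5*(-5))*(-6 + 3)) + 1073589 = -25*(-3)*(3 + 25*(-3)) + 1073589 = -1*(-75)*(3 - 75) + 1073589 = -1*(-75)*(-72) + 1073589 = -5400 + 1073589 = 1068189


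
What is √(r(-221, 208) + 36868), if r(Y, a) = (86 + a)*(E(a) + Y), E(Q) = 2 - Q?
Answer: I*√88670 ≈ 297.77*I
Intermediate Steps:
r(Y, a) = (86 + a)*(2 + Y - a) (r(Y, a) = (86 + a)*((2 - a) + Y) = (86 + a)*(2 + Y - a))
√(r(-221, 208) + 36868) = √((172 - 1*208² - 84*208 + 86*(-221) - 221*208) + 36868) = √((172 - 1*43264 - 17472 - 19006 - 45968) + 36868) = √((172 - 43264 - 17472 - 19006 - 45968) + 36868) = √(-125538 + 36868) = √(-88670) = I*√88670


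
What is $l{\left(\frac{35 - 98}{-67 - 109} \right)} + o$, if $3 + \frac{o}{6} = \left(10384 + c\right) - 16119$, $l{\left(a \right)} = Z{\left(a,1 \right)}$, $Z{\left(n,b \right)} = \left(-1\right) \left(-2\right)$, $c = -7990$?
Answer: $-82366$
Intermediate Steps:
$Z{\left(n,b \right)} = 2$
$l{\left(a \right)} = 2$
$o = -82368$ ($o = -18 + 6 \left(\left(10384 - 7990\right) - 16119\right) = -18 + 6 \left(2394 - 16119\right) = -18 + 6 \left(-13725\right) = -18 - 82350 = -82368$)
$l{\left(\frac{35 - 98}{-67 - 109} \right)} + o = 2 - 82368 = -82366$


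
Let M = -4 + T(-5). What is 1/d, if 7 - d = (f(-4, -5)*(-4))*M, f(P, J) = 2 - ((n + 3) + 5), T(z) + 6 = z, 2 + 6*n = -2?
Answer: 1/327 ≈ 0.0030581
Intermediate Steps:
n = -⅔ (n = -⅓ + (⅙)*(-2) = -⅓ - ⅓ = -⅔ ≈ -0.66667)
T(z) = -6 + z
M = -15 (M = -4 + (-6 - 5) = -4 - 11 = -15)
f(P, J) = -16/3 (f(P, J) = 2 - ((-⅔ + 3) + 5) = 2 - (7/3 + 5) = 2 - 1*22/3 = 2 - 22/3 = -16/3)
d = 327 (d = 7 - (-16/3*(-4))*(-15) = 7 - 64*(-15)/3 = 7 - 1*(-320) = 7 + 320 = 327)
1/d = 1/327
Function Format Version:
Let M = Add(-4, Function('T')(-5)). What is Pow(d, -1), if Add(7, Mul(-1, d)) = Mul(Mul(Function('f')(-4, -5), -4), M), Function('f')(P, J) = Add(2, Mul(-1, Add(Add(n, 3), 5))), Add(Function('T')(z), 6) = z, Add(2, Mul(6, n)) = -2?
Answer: Rational(1, 327) ≈ 0.0030581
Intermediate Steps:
n = Rational(-2, 3) (n = Add(Rational(-1, 3), Mul(Rational(1, 6), -2)) = Add(Rational(-1, 3), Rational(-1, 3)) = Rational(-2, 3) ≈ -0.66667)
Function('T')(z) = Add(-6, z)
M = -15 (M = Add(-4, Add(-6, -5)) = Add(-4, -11) = -15)
Function('f')(P, J) = Rational(-16, 3) (Function('f')(P, J) = Add(2, Mul(-1, Add(Add(Rational(-2, 3), 3), 5))) = Add(2, Mul(-1, Add(Rational(7, 3), 5))) = Add(2, Mul(-1, Rational(22, 3))) = Add(2, Rational(-22, 3)) = Rational(-16, 3))
d = 327 (d = Add(7, Mul(-1, Mul(Mul(Rational(-16, 3), -4), -15))) = Add(7, Mul(-1, Mul(Rational(64, 3), -15))) = Add(7, Mul(-1, -320)) = Add(7, 320) = 327)
Pow(d, -1) = Pow(327, -1) = Rational(1, 327)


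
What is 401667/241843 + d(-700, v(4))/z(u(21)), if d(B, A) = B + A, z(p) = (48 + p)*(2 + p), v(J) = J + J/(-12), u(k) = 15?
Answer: 112192292/111005937 ≈ 1.0107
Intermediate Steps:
v(J) = 11*J/12 (v(J) = J + J*(-1/12) = J - J/12 = 11*J/12)
z(p) = (2 + p)*(48 + p)
d(B, A) = A + B
401667/241843 + d(-700, v(4))/z(u(21)) = 401667/241843 + ((11/12)*4 - 700)/(96 + 15**2 + 50*15) = 401667*(1/241843) + (11/3 - 700)/(96 + 225 + 750) = 57381/34549 - 2089/3/1071 = 57381/34549 - 2089/3*1/1071 = 57381/34549 - 2089/3213 = 112192292/111005937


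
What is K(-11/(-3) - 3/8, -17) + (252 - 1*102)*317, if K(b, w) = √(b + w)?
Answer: 47550 + I*√1974/12 ≈ 47550.0 + 3.7025*I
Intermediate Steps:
K(-11/(-3) - 3/8, -17) + (252 - 1*102)*317 = √((-11/(-3) - 3/8) - 17) + (252 - 1*102)*317 = √((-11*(-⅓) - 3*⅛) - 17) + (252 - 102)*317 = √((11/3 - 3/8) - 17) + 150*317 = √(79/24 - 17) + 47550 = √(-329/24) + 47550 = I*√1974/12 + 47550 = 47550 + I*√1974/12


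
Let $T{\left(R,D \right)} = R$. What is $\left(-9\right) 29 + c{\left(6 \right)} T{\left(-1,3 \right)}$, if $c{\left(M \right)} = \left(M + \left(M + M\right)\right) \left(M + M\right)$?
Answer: $-477$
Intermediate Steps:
$c{\left(M \right)} = 6 M^{2}$ ($c{\left(M \right)} = \left(M + 2 M\right) 2 M = 3 M 2 M = 6 M^{2}$)
$\left(-9\right) 29 + c{\left(6 \right)} T{\left(-1,3 \right)} = \left(-9\right) 29 + 6 \cdot 6^{2} \left(-1\right) = -261 + 6 \cdot 36 \left(-1\right) = -261 + 216 \left(-1\right) = -261 - 216 = -477$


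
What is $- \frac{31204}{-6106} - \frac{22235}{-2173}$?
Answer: $\frac{101786601}{6634169} \approx 15.343$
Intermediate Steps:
$- \frac{31204}{-6106} - \frac{22235}{-2173} = \left(-31204\right) \left(- \frac{1}{6106}\right) - - \frac{22235}{2173} = \frac{15602}{3053} + \frac{22235}{2173} = \frac{101786601}{6634169}$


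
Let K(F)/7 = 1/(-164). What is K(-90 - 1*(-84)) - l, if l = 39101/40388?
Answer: -418455/413977 ≈ -1.0108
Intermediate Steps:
K(F) = -7/164 (K(F) = 7/(-164) = 7*(-1/164) = -7/164)
l = 39101/40388 (l = 39101*(1/40388) = 39101/40388 ≈ 0.96813)
K(-90 - 1*(-84)) - l = -7/164 - 1*39101/40388 = -7/164 - 39101/40388 = -418455/413977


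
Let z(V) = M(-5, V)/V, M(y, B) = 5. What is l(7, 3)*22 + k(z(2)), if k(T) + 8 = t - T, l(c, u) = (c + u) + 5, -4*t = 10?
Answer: 317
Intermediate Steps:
t = -5/2 (t = -¼*10 = -5/2 ≈ -2.5000)
l(c, u) = 5 + c + u
z(V) = 5/V
k(T) = -21/2 - T (k(T) = -8 + (-5/2 - T) = -21/2 - T)
l(7, 3)*22 + k(z(2)) = (5 + 7 + 3)*22 + (-21/2 - 5/2) = 15*22 + (-21/2 - 5/2) = 330 + (-21/2 - 1*5/2) = 330 + (-21/2 - 5/2) = 330 - 13 = 317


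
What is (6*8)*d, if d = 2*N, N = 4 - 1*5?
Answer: -96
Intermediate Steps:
N = -1 (N = 4 - 5 = -1)
d = -2 (d = 2*(-1) = -2)
(6*8)*d = (6*8)*(-2) = 48*(-2) = -96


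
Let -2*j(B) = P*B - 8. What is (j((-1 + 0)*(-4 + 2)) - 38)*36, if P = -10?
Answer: -864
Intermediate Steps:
j(B) = 4 + 5*B (j(B) = -(-10*B - 8)/2 = -(-8 - 10*B)/2 = 4 + 5*B)
(j((-1 + 0)*(-4 + 2)) - 38)*36 = ((4 + 5*((-1 + 0)*(-4 + 2))) - 38)*36 = ((4 + 5*(-1*(-2))) - 38)*36 = ((4 + 5*2) - 38)*36 = ((4 + 10) - 38)*36 = (14 - 38)*36 = -24*36 = -864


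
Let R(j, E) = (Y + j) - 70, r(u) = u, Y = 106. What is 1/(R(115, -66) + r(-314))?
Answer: -1/163 ≈ -0.0061350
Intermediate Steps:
R(j, E) = 36 + j (R(j, E) = (106 + j) - 70 = 36 + j)
1/(R(115, -66) + r(-314)) = 1/((36 + 115) - 314) = 1/(151 - 314) = 1/(-163) = -1/163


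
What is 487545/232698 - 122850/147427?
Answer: 2061445115/1633617526 ≈ 1.2619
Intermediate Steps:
487545/232698 - 122850/147427 = 487545*(1/232698) - 122850*1/147427 = 162515/77566 - 17550/21061 = 2061445115/1633617526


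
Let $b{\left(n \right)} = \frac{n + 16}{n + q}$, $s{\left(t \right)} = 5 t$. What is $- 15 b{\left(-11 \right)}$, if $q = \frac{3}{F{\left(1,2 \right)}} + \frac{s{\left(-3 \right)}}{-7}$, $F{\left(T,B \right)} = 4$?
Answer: $\frac{2100}{227} \approx 9.2511$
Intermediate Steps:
$q = \frac{81}{28}$ ($q = \frac{3}{4} + \frac{5 \left(-3\right)}{-7} = 3 \cdot \frac{1}{4} - - \frac{15}{7} = \frac{3}{4} + \frac{15}{7} = \frac{81}{28} \approx 2.8929$)
$b{\left(n \right)} = \frac{16 + n}{\frac{81}{28} + n}$ ($b{\left(n \right)} = \frac{n + 16}{n + \frac{81}{28}} = \frac{16 + n}{\frac{81}{28} + n}$)
$- 15 b{\left(-11 \right)} = - 15 \frac{28 \left(16 - 11\right)}{81 + 28 \left(-11\right)} = - 15 \cdot 28 \frac{1}{81 - 308} \cdot 5 = - 15 \cdot 28 \frac{1}{-227} \cdot 5 = - 15 \cdot 28 \left(- \frac{1}{227}\right) 5 = \left(-15\right) \left(- \frac{140}{227}\right) = \frac{2100}{227}$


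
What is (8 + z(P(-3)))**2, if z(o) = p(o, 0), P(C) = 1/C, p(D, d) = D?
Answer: 529/9 ≈ 58.778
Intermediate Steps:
P(C) = 1/C
z(o) = o
(8 + z(P(-3)))**2 = (8 + 1/(-3))**2 = (8 - 1/3)**2 = (23/3)**2 = 529/9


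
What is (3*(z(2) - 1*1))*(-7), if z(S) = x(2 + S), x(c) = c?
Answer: -63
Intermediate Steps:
z(S) = 2 + S
(3*(z(2) - 1*1))*(-7) = (3*((2 + 2) - 1*1))*(-7) = (3*(4 - 1))*(-7) = (3*3)*(-7) = 9*(-7) = -63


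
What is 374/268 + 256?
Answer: 34491/134 ≈ 257.40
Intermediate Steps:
374/268 + 256 = 374*(1/268) + 256 = 187/134 + 256 = 34491/134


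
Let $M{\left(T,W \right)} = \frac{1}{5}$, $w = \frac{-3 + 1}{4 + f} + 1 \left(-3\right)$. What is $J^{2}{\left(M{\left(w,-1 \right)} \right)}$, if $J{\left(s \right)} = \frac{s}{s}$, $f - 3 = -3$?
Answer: $1$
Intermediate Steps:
$f = 0$ ($f = 3 - 3 = 0$)
$w = - \frac{7}{2}$ ($w = \frac{-3 + 1}{4 + 0} + 1 \left(-3\right) = - \frac{2}{4} - 3 = \left(-2\right) \frac{1}{4} - 3 = - \frac{1}{2} - 3 = - \frac{7}{2} \approx -3.5$)
$M{\left(T,W \right)} = \frac{1}{5}$
$J{\left(s \right)} = 1$
$J^{2}{\left(M{\left(w,-1 \right)} \right)} = 1^{2} = 1$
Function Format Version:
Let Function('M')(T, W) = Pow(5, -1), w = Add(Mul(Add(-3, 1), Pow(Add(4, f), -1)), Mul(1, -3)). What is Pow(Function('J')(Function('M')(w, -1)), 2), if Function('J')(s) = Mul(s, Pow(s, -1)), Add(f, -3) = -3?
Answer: 1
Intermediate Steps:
f = 0 (f = Add(3, -3) = 0)
w = Rational(-7, 2) (w = Add(Mul(Add(-3, 1), Pow(Add(4, 0), -1)), Mul(1, -3)) = Add(Mul(-2, Pow(4, -1)), -3) = Add(Mul(-2, Rational(1, 4)), -3) = Add(Rational(-1, 2), -3) = Rational(-7, 2) ≈ -3.5000)
Function('M')(T, W) = Rational(1, 5)
Function('J')(s) = 1
Pow(Function('J')(Function('M')(w, -1)), 2) = Pow(1, 2) = 1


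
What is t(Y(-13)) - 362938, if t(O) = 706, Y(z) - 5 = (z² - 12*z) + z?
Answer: -362232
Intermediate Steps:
Y(z) = 5 + z² - 11*z (Y(z) = 5 + ((z² - 12*z) + z) = 5 + (z² - 11*z) = 5 + z² - 11*z)
t(Y(-13)) - 362938 = 706 - 362938 = -362232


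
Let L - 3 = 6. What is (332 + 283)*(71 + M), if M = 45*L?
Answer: 292740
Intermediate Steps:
L = 9 (L = 3 + 6 = 9)
M = 405 (M = 45*9 = 405)
(332 + 283)*(71 + M) = (332 + 283)*(71 + 405) = 615*476 = 292740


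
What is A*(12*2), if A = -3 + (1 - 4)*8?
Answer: -648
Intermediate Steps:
A = -27 (A = -3 - 3*8 = -3 - 24 = -27)
A*(12*2) = -324*2 = -27*24 = -648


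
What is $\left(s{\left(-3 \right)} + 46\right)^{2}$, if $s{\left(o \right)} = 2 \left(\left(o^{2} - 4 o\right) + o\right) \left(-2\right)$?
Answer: $676$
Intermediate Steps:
$s{\left(o \right)} = - 4 o^{2} + 12 o$ ($s{\left(o \right)} = 2 \left(o^{2} - 3 o\right) \left(-2\right) = \left(- 6 o + 2 o^{2}\right) \left(-2\right) = - 4 o^{2} + 12 o$)
$\left(s{\left(-3 \right)} + 46\right)^{2} = \left(4 \left(-3\right) \left(3 - -3\right) + 46\right)^{2} = \left(4 \left(-3\right) \left(3 + 3\right) + 46\right)^{2} = \left(4 \left(-3\right) 6 + 46\right)^{2} = \left(-72 + 46\right)^{2} = \left(-26\right)^{2} = 676$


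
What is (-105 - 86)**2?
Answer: 36481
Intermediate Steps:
(-105 - 86)**2 = (-191)**2 = 36481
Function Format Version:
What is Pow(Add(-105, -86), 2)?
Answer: 36481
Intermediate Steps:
Pow(Add(-105, -86), 2) = Pow(-191, 2) = 36481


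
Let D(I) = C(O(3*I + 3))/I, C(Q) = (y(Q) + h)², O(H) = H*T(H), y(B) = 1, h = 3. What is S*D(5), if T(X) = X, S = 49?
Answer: 784/5 ≈ 156.80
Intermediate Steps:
O(H) = H² (O(H) = H*H = H²)
C(Q) = 16 (C(Q) = (1 + 3)² = 4² = 16)
D(I) = 16/I
S*D(5) = 49*(16/5) = 784/5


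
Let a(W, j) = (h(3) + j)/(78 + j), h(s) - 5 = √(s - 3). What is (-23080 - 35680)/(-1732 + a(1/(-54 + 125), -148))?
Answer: 4113200/121097 ≈ 33.966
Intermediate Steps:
h(s) = 5 + √(-3 + s) (h(s) = 5 + √(s - 3) = 5 + √(-3 + s))
a(W, j) = (5 + j)/(78 + j) (a(W, j) = ((5 + √(-3 + 3)) + j)/(78 + j) = ((5 + √0) + j)/(78 + j) = ((5 + 0) + j)/(78 + j) = (5 + j)/(78 + j))
(-23080 - 35680)/(-1732 + a(1/(-54 + 125), -148)) = (-23080 - 35680)/(-1732 + (5 - 148)/(78 - 148)) = -58760/(-1732 - 143/(-70)) = -58760/(-1732 - 1/70*(-143)) = -58760/(-1732 + 143/70) = -58760/(-121097/70) = -58760*(-70/121097) = 4113200/121097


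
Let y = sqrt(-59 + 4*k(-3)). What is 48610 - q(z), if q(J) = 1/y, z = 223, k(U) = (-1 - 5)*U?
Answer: 48610 - sqrt(13)/13 ≈ 48610.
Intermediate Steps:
k(U) = -6*U
y = sqrt(13) (y = sqrt(-59 + 4*(-6*(-3))) = sqrt(-59 + 4*18) = sqrt(-59 + 72) = sqrt(13) ≈ 3.6056)
q(J) = sqrt(13)/13 (q(J) = 1/(sqrt(13)) = sqrt(13)/13)
48610 - q(z) = 48610 - sqrt(13)/13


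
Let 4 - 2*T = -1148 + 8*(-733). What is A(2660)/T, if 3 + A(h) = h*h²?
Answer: 18821095997/3508 ≈ 5.3652e+6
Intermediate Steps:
A(h) = -3 + h³ (A(h) = -3 + h*h² = -3 + h³)
T = 3508 (T = 2 - (-1148 + 8*(-733))/2 = 2 - (-1148 - 5864)/2 = 2 - ½*(-7012) = 2 + 3506 = 3508)
A(2660)/T = (-3 + 2660³)/3508 = (-3 + 18821096000)*(1/3508) = 18821095997*(1/3508) = 18821095997/3508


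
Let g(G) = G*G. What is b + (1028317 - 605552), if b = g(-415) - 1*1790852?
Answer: -1195862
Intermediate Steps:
g(G) = G**2
b = -1618627 (b = (-415)**2 - 1*1790852 = 172225 - 1790852 = -1618627)
b + (1028317 - 605552) = -1618627 + (1028317 - 605552) = -1618627 + 422765 = -1195862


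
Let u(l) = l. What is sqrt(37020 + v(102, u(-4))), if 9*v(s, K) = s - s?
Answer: 2*sqrt(9255) ≈ 192.41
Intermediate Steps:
v(s, K) = 0 (v(s, K) = (s - s)/9 = (1/9)*0 = 0)
sqrt(37020 + v(102, u(-4))) = sqrt(37020 + 0) = sqrt(37020) = 2*sqrt(9255)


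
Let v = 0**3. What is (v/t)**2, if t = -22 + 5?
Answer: 0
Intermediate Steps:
v = 0
t = -17
(v/t)**2 = (0/(-17))**2 = (0*(-1/17))**2 = 0**2 = 0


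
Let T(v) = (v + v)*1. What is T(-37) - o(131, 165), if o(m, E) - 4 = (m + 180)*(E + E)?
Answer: -102708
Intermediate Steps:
T(v) = 2*v (T(v) = (2*v)*1 = 2*v)
o(m, E) = 4 + 2*E*(180 + m) (o(m, E) = 4 + (m + 180)*(E + E) = 4 + (180 + m)*(2*E) = 4 + 2*E*(180 + m))
T(-37) - o(131, 165) = 2*(-37) - (4 + 360*165 + 2*165*131) = -74 - (4 + 59400 + 43230) = -74 - 1*102634 = -74 - 102634 = -102708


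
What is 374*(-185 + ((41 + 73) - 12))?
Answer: -31042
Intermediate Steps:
374*(-185 + ((41 + 73) - 12)) = 374*(-185 + (114 - 12)) = 374*(-185 + 102) = 374*(-83) = -31042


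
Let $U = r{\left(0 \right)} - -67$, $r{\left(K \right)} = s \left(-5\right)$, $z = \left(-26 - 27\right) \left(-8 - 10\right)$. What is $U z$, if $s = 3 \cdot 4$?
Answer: $6678$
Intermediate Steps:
$s = 12$
$z = 954$ ($z = \left(-53\right) \left(-18\right) = 954$)
$r{\left(K \right)} = -60$ ($r{\left(K \right)} = 12 \left(-5\right) = -60$)
$U = 7$ ($U = -60 - -67 = -60 + 67 = 7$)
$U z = 7 \cdot 954 = 6678$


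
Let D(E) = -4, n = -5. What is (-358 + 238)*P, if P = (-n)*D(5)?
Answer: 2400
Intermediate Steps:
P = -20 (P = -1*(-5)*(-4) = 5*(-4) = -20)
(-358 + 238)*P = (-358 + 238)*(-20) = -120*(-20) = 2400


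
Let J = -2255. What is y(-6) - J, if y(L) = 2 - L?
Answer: 2263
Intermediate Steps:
y(-6) - J = (2 - 1*(-6)) - 1*(-2255) = (2 + 6) + 2255 = 8 + 2255 = 2263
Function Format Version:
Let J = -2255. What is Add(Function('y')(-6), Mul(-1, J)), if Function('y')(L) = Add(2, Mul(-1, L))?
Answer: 2263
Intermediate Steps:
Add(Function('y')(-6), Mul(-1, J)) = Add(Add(2, Mul(-1, -6)), Mul(-1, -2255)) = Add(Add(2, 6), 2255) = Add(8, 2255) = 2263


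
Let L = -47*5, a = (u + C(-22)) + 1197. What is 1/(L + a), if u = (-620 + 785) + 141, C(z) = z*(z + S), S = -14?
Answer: 1/2060 ≈ 0.00048544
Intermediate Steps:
C(z) = z*(-14 + z) (C(z) = z*(z - 14) = z*(-14 + z))
u = 306 (u = 165 + 141 = 306)
a = 2295 (a = (306 - 22*(-14 - 22)) + 1197 = (306 - 22*(-36)) + 1197 = (306 + 792) + 1197 = 1098 + 1197 = 2295)
L = -235
1/(L + a) = 1/(-235 + 2295) = 1/2060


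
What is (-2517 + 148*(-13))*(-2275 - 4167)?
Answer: 28608922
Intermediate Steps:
(-2517 + 148*(-13))*(-2275 - 4167) = (-2517 - 1924)*(-6442) = -4441*(-6442) = 28608922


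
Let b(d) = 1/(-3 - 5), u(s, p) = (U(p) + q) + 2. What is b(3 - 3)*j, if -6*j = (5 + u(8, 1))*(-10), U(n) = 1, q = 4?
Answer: -5/2 ≈ -2.5000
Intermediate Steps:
u(s, p) = 7 (u(s, p) = (1 + 4) + 2 = 5 + 2 = 7)
j = 20 (j = -(5 + 7)*(-10)/6 = -2*(-10) = -1/6*(-120) = 20)
b(d) = -1/8 (b(d) = 1/(-8) = -1/8)
b(3 - 3)*j = -1/8*20 = -5/2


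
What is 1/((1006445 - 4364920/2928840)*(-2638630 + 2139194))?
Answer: -73221/36804837371674792 ≈ -1.9894e-12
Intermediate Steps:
1/((1006445 - 4364920/2928840)*(-2638630 + 2139194)) = 1/((1006445 - 4364920*1/2928840)*(-499436)) = 1/((1006445 - 109123/73221)*(-499436)) = 1/((73692800222/73221)*(-499436)) = 1/(-36804837371674792/73221) = -73221/36804837371674792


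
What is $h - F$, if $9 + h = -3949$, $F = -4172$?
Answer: $214$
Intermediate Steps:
$h = -3958$ ($h = -9 - 3949 = -3958$)
$h - F = -3958 - -4172 = -3958 + 4172 = 214$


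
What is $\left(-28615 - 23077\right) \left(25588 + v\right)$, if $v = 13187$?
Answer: $-2004357300$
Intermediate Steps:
$\left(-28615 - 23077\right) \left(25588 + v\right) = \left(-28615 - 23077\right) \left(25588 + 13187\right) = \left(-51692\right) 38775 = -2004357300$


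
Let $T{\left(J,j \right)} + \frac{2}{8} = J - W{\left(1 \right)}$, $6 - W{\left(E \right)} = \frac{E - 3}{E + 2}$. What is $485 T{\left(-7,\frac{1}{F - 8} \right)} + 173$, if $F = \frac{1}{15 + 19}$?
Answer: $- \frac{78919}{12} \approx -6576.6$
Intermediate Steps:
$F = \frac{1}{34} \approx 0.029412$
$W{\left(E \right)} = 6 - \frac{-3 + E}{2 + E}$ ($W{\left(E \right)} = 6 - \frac{E - 3}{E + 2} = 6 - \frac{-3 + E}{2 + E}$)
$T{\left(J,j \right)} = - \frac{83}{12} + J$ ($T{\left(J,j \right)} = - \frac{1}{4} + \left(J - \frac{5 \left(3 + 1\right)}{2 + 1}\right) = - \frac{1}{4} + \left(J - 5 \cdot \frac{1}{3} \cdot 4\right) = - \frac{1}{4} + \left(J - \frac{20}{3}\right) = - \frac{1}{4} + \left(- \frac{20}{3} + J\right) = - \frac{83}{12} + J$)
$485 T{\left(-7,\frac{1}{F - 8} \right)} + 173 = 485 \left(- \frac{83}{12} - 7\right) + 173 = 485 \left(- \frac{167}{12}\right) + 173 = - \frac{80995}{12} + 173 = - \frac{78919}{12}$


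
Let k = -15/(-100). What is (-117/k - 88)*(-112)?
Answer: 97216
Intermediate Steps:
k = 3/20 (k = -15*(-1/100) = 3/20 ≈ 0.15000)
(-117/k - 88)*(-112) = (-117/3/20 - 88)*(-112) = (-117*20/3 - 88)*(-112) = (-780 - 88)*(-112) = -868*(-112) = 97216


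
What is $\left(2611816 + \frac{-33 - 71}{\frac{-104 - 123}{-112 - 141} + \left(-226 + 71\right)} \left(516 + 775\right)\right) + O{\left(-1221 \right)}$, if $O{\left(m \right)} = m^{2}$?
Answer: $\frac{39997089977}{9747} \approx 4.1035 \cdot 10^{6}$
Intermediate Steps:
$\left(2611816 + \frac{-33 - 71}{\frac{-104 - 123}{-112 - 141} + \left(-226 + 71\right)} \left(516 + 775\right)\right) + O{\left(-1221 \right)} = \left(2611816 + \frac{-33 - 71}{\frac{-104 - 123}{-112 - 141} + \left(-226 + 71\right)} \left(516 + 775\right)\right) + \left(-1221\right)^{2} = \left(2611816 + - \frac{104}{- \frac{227}{-253} - 155} \cdot 1291\right) + 1490841 = \left(2611816 + - \frac{104}{\left(-227\right) \left(- \frac{1}{253}\right) - 155} \cdot 1291\right) + 1490841 = \left(2611816 + - \frac{104}{\frac{227}{253} - 155} \cdot 1291\right) + 1490841 = \left(2611816 + - \frac{104}{- \frac{38988}{253}} \cdot 1291\right) + 1490841 = \left(2611816 + \left(-104\right) \left(- \frac{253}{38988}\right) 1291\right) + 1490841 = \left(2611816 + \frac{6578}{9747} \cdot 1291\right) + 1490841 = \left(2611816 + \frac{8492198}{9747}\right) + 1490841 = \frac{25465862750}{9747} + 1490841 = \frac{39997089977}{9747}$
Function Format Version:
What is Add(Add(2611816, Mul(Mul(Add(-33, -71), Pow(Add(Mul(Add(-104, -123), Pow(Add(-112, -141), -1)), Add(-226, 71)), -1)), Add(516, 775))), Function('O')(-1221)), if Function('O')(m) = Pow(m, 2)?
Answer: Rational(39997089977, 9747) ≈ 4.1035e+6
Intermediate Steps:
Add(Add(2611816, Mul(Mul(Add(-33, -71), Pow(Add(Mul(Add(-104, -123), Pow(Add(-112, -141), -1)), Add(-226, 71)), -1)), Add(516, 775))), Function('O')(-1221)) = Add(Add(2611816, Mul(Mul(Add(-33, -71), Pow(Add(Mul(Add(-104, -123), Pow(Add(-112, -141), -1)), Add(-226, 71)), -1)), Add(516, 775))), Pow(-1221, 2)) = Add(Add(2611816, Mul(Mul(-104, Pow(Add(Mul(-227, Pow(-253, -1)), -155), -1)), 1291)), 1490841) = Add(Add(2611816, Mul(Mul(-104, Pow(Add(Mul(-227, Rational(-1, 253)), -155), -1)), 1291)), 1490841) = Add(Add(2611816, Mul(Mul(-104, Pow(Add(Rational(227, 253), -155), -1)), 1291)), 1490841) = Add(Add(2611816, Mul(Mul(-104, Pow(Rational(-38988, 253), -1)), 1291)), 1490841) = Add(Add(2611816, Mul(Mul(-104, Rational(-253, 38988)), 1291)), 1490841) = Add(Add(2611816, Mul(Rational(6578, 9747), 1291)), 1490841) = Add(Add(2611816, Rational(8492198, 9747)), 1490841) = Add(Rational(25465862750, 9747), 1490841) = Rational(39997089977, 9747)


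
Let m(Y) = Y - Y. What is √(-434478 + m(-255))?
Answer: I*√434478 ≈ 659.15*I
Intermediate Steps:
m(Y) = 0
√(-434478 + m(-255)) = √(-434478 + 0) = √(-434478) = I*√434478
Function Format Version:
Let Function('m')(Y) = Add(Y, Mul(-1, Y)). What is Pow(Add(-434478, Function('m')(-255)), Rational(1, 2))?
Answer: Mul(I, Pow(434478, Rational(1, 2))) ≈ Mul(659.15, I)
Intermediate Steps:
Function('m')(Y) = 0
Pow(Add(-434478, Function('m')(-255)), Rational(1, 2)) = Pow(Add(-434478, 0), Rational(1, 2)) = Pow(-434478, Rational(1, 2)) = Mul(I, Pow(434478, Rational(1, 2)))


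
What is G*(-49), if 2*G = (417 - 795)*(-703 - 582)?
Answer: -11900385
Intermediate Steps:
G = 242865 (G = ((417 - 795)*(-703 - 582))/2 = (-378*(-1285))/2 = (½)*485730 = 242865)
G*(-49) = 242865*(-49) = -11900385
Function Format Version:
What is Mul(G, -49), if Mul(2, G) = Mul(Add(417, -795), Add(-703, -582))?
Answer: -11900385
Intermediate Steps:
G = 242865 (G = Mul(Rational(1, 2), Mul(Add(417, -795), Add(-703, -582))) = Mul(Rational(1, 2), Mul(-378, -1285)) = Mul(Rational(1, 2), 485730) = 242865)
Mul(G, -49) = Mul(242865, -49) = -11900385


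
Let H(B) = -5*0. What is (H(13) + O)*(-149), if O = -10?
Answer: 1490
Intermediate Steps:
H(B) = 0
(H(13) + O)*(-149) = (0 - 10)*(-149) = -10*(-149) = 1490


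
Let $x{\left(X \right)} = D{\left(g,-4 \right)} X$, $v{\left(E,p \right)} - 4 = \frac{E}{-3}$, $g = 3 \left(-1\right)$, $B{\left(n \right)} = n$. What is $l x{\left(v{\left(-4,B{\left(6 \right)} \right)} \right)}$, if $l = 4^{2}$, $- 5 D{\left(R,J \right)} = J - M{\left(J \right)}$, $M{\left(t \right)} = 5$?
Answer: $\frac{768}{5} \approx 153.6$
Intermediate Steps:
$g = -3$
$v{\left(E,p \right)} = 4 - \frac{E}{3}$ ($v{\left(E,p \right)} = 4 + \frac{E}{-3} = 4 + E \left(- \frac{1}{3}\right) = 4 - \frac{E}{3}$)
$D{\left(R,J \right)} = 1 - \frac{J}{5}$ ($D{\left(R,J \right)} = - \frac{J - 5}{5} = - \frac{-5 + J}{5} = 1 - \frac{J}{5}$)
$x{\left(X \right)} = \frac{9 X}{5}$ ($x{\left(X \right)} = \left(1 - - \frac{4}{5}\right) X = \left(1 + \frac{4}{5}\right) X = \frac{9 X}{5}$)
$l = 16$
$l x{\left(v{\left(-4,B{\left(6 \right)} \right)} \right)} = 16 \frac{9 \left(4 - - \frac{4}{3}\right)}{5} = 16 \frac{9 \left(4 + \frac{4}{3}\right)}{5} = 16 \cdot \frac{9}{5} \cdot \frac{16}{3} = 16 \cdot \frac{48}{5} = \frac{768}{5}$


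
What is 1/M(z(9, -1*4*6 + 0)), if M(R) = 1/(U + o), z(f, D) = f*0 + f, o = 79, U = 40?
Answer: 119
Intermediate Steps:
z(f, D) = f (z(f, D) = 0 + f = f)
M(R) = 1/119 (M(R) = 1/(40 + 79) = 1/119)
1/M(z(9, -1*4*6 + 0)) = 1/(1/119) = 119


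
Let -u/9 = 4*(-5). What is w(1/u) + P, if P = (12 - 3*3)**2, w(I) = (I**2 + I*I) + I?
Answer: 145891/16200 ≈ 9.0056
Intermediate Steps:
u = 180 (u = -36*(-5) = -9*(-20) = 180)
w(I) = I + 2*I**2 (w(I) = (I**2 + I**2) + I = 2*I**2 + I = I + 2*I**2)
P = 9 (P = (12 - 9)**2 = 3**2 = 9)
w(1/u) + P = (1 + 2/180)/180 + 9 = (1 + 2*(1/180))/180 + 9 = (1 + 1/90)/180 + 9 = (1/180)*(91/90) + 9 = 91/16200 + 9 = 145891/16200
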